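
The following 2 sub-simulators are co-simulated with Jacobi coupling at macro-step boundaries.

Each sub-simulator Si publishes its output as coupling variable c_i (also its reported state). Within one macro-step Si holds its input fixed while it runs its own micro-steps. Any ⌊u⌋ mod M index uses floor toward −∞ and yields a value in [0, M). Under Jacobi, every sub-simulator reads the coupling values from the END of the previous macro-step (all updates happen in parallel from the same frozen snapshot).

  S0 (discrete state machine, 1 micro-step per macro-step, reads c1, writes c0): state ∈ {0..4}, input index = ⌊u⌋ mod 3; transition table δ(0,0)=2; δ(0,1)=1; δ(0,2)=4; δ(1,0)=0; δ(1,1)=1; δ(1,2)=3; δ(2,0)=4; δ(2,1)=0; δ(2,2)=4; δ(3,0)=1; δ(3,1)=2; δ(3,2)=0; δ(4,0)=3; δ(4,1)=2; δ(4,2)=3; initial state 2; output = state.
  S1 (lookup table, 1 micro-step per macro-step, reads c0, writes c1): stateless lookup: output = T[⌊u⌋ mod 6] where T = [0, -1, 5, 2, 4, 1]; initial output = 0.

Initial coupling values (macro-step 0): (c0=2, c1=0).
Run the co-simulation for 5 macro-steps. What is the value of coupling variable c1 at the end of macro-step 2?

c1 at macro-step 2 = 4

macro 1: S0 reads c1=0 → after 1×micro: 4; S1 reads c0=2 → after 1×micro: 5 ⇒ (c0=4, c1=5)
macro 2: S0 reads c1=5 → after 1×micro: 3; S1 reads c0=4 → after 1×micro: 4 ⇒ (c0=3, c1=4)
macro 3: S0 reads c1=4 → after 1×micro: 2; S1 reads c0=3 → after 1×micro: 2 ⇒ (c0=2, c1=2)
macro 4: S0 reads c1=2 → after 1×micro: 4; S1 reads c0=2 → after 1×micro: 5 ⇒ (c0=4, c1=5)
macro 5: S0 reads c1=5 → after 1×micro: 3; S1 reads c0=4 → after 1×micro: 4 ⇒ (c0=3, c1=4)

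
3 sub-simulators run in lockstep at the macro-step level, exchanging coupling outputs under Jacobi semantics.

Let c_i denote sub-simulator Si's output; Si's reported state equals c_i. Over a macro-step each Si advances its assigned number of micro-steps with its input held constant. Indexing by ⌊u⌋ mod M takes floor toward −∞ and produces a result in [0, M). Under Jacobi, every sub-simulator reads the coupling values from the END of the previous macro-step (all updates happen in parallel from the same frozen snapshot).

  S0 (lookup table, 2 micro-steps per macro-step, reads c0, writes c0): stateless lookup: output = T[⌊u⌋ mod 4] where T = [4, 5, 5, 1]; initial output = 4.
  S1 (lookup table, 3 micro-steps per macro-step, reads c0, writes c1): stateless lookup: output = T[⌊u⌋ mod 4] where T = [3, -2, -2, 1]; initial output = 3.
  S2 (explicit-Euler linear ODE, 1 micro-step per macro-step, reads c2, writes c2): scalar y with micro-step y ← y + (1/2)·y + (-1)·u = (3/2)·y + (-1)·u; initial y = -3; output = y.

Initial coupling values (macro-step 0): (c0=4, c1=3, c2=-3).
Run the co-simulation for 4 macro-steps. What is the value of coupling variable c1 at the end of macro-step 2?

c1 at macro-step 2 = 3

macro 1: S0 reads c0=4 → after 2×micro: 4; S1 reads c0=4 → after 3×micro: 3; S2 reads c2=-3 → after 1×micro: -3/2 ⇒ (c0=4, c1=3, c2=-3/2)
macro 2: S0 reads c0=4 → after 2×micro: 4; S1 reads c0=4 → after 3×micro: 3; S2 reads c2=-3/2 → after 1×micro: -3/4 ⇒ (c0=4, c1=3, c2=-3/4)
macro 3: S0 reads c0=4 → after 2×micro: 4; S1 reads c0=4 → after 3×micro: 3; S2 reads c2=-3/4 → after 1×micro: -3/8 ⇒ (c0=4, c1=3, c2=-3/8)
macro 4: S0 reads c0=4 → after 2×micro: 4; S1 reads c0=4 → after 3×micro: 3; S2 reads c2=-3/8 → after 1×micro: -3/16 ⇒ (c0=4, c1=3, c2=-3/16)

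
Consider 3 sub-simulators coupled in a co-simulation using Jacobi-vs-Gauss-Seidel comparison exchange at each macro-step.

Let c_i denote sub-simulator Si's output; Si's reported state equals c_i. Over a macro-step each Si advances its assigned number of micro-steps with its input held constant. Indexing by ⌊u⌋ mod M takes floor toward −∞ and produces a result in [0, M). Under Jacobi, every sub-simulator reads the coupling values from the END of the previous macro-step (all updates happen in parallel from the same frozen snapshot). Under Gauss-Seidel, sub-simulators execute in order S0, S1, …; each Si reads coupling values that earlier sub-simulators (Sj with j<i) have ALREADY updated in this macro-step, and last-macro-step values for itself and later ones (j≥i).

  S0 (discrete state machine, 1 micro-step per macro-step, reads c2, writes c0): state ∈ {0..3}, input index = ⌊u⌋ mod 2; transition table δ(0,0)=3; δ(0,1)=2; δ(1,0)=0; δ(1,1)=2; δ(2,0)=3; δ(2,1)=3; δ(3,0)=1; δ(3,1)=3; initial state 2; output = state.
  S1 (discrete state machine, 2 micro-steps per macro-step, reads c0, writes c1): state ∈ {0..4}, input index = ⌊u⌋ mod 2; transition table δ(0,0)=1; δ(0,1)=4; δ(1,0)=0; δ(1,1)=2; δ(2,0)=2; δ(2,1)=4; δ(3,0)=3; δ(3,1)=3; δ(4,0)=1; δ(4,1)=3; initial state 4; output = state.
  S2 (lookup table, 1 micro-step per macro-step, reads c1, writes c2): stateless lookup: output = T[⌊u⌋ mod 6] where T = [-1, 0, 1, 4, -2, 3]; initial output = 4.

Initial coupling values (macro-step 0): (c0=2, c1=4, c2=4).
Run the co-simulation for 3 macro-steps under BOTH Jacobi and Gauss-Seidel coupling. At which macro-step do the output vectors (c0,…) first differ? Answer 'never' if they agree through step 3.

[Jacobi] macro 1: S0 reads c2=4 → after 1×micro: 3; S1 reads c0=2 → after 2×micro: 0; S2 reads c1=4 → after 1×micro: -2 ⇒ (c0=3, c1=0, c2=-2)
[Jacobi] macro 2: S0 reads c2=-2 → after 1×micro: 1; S1 reads c0=3 → after 2×micro: 3; S2 reads c1=0 → after 1×micro: -1 ⇒ (c0=1, c1=3, c2=-1)
[Jacobi] macro 3: S0 reads c2=-1 → after 1×micro: 2; S1 reads c0=1 → after 2×micro: 3; S2 reads c1=3 → after 1×micro: 4 ⇒ (c0=2, c1=3, c2=4)
[Gauss-Seidel] macro 1: S0 reads c2=4 → after 1×micro: 3; S1 reads c0=3 → after 2×micro: 3; S2 reads c1=3 → after 1×micro: 4 ⇒ (c0=3, c1=3, c2=4)
[Gauss-Seidel] macro 2: S0 reads c2=4 → after 1×micro: 1; S1 reads c0=1 → after 2×micro: 3; S2 reads c1=3 → after 1×micro: 4 ⇒ (c0=1, c1=3, c2=4)
[Gauss-Seidel] macro 3: S0 reads c2=4 → after 1×micro: 0; S1 reads c0=0 → after 2×micro: 3; S2 reads c1=3 → after 1×micro: 4 ⇒ (c0=0, c1=3, c2=4)

first divergence at macro-step: 1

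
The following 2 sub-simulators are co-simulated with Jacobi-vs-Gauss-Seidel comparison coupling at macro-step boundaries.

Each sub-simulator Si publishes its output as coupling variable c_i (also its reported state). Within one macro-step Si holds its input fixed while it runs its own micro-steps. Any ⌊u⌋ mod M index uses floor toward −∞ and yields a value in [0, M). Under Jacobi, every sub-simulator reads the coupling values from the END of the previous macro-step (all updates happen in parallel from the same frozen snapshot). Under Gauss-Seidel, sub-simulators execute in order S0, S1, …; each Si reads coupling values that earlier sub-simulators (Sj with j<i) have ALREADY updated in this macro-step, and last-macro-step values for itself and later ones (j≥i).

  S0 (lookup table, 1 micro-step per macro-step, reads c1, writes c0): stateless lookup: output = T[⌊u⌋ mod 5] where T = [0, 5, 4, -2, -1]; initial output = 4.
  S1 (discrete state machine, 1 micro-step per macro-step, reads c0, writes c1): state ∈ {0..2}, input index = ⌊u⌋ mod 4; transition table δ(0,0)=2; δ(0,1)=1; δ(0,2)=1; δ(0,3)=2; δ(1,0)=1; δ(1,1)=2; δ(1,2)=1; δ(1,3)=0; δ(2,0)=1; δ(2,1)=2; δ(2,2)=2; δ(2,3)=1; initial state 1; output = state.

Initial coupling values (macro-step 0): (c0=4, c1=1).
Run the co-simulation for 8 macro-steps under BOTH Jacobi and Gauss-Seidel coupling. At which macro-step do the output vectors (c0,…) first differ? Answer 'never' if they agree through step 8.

first divergence at macro-step: 1

[Jacobi] macro 1: S0 reads c1=1 → after 1×micro: 5; S1 reads c0=4 → after 1×micro: 1 ⇒ (c0=5, c1=1)
[Jacobi] macro 2: S0 reads c1=1 → after 1×micro: 5; S1 reads c0=5 → after 1×micro: 2 ⇒ (c0=5, c1=2)
[Jacobi] macro 3: S0 reads c1=2 → after 1×micro: 4; S1 reads c0=5 → after 1×micro: 2 ⇒ (c0=4, c1=2)
[Jacobi] macro 4: S0 reads c1=2 → after 1×micro: 4; S1 reads c0=4 → after 1×micro: 1 ⇒ (c0=4, c1=1)
[Jacobi] macro 5: S0 reads c1=1 → after 1×micro: 5; S1 reads c0=4 → after 1×micro: 1 ⇒ (c0=5, c1=1)
[Jacobi] macro 6: S0 reads c1=1 → after 1×micro: 5; S1 reads c0=5 → after 1×micro: 2 ⇒ (c0=5, c1=2)
[Jacobi] macro 7: S0 reads c1=2 → after 1×micro: 4; S1 reads c0=5 → after 1×micro: 2 ⇒ (c0=4, c1=2)
[Jacobi] macro 8: S0 reads c1=2 → after 1×micro: 4; S1 reads c0=4 → after 1×micro: 1 ⇒ (c0=4, c1=1)
[Gauss-Seidel] macro 1: S0 reads c1=1 → after 1×micro: 5; S1 reads c0=5 → after 1×micro: 2 ⇒ (c0=5, c1=2)
[Gauss-Seidel] macro 2: S0 reads c1=2 → after 1×micro: 4; S1 reads c0=4 → after 1×micro: 1 ⇒ (c0=4, c1=1)
[Gauss-Seidel] macro 3: S0 reads c1=1 → after 1×micro: 5; S1 reads c0=5 → after 1×micro: 2 ⇒ (c0=5, c1=2)
[Gauss-Seidel] macro 4: S0 reads c1=2 → after 1×micro: 4; S1 reads c0=4 → after 1×micro: 1 ⇒ (c0=4, c1=1)
[Gauss-Seidel] macro 5: S0 reads c1=1 → after 1×micro: 5; S1 reads c0=5 → after 1×micro: 2 ⇒ (c0=5, c1=2)
[Gauss-Seidel] macro 6: S0 reads c1=2 → after 1×micro: 4; S1 reads c0=4 → after 1×micro: 1 ⇒ (c0=4, c1=1)
[Gauss-Seidel] macro 7: S0 reads c1=1 → after 1×micro: 5; S1 reads c0=5 → after 1×micro: 2 ⇒ (c0=5, c1=2)
[Gauss-Seidel] macro 8: S0 reads c1=2 → after 1×micro: 4; S1 reads c0=4 → after 1×micro: 1 ⇒ (c0=4, c1=1)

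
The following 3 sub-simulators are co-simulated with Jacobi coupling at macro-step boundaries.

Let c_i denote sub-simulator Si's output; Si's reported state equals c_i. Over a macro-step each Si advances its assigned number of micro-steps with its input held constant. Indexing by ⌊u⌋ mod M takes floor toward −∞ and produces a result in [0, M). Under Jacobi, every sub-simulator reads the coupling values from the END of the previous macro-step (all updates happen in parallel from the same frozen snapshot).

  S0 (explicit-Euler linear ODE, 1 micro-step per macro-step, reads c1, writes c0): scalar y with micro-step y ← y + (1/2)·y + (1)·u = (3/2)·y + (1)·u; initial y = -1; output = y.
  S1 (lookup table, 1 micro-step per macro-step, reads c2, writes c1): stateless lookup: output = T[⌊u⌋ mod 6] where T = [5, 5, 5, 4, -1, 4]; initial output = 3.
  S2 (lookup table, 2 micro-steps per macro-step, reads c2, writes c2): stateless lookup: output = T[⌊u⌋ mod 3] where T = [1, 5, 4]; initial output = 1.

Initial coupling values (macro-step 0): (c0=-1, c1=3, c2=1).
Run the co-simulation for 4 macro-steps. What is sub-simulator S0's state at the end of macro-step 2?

macro 1: S0 reads c1=3 → after 1×micro: 3/2; S1 reads c2=1 → after 1×micro: 5; S2 reads c2=1 → after 2×micro: 5 ⇒ (c0=3/2, c1=5, c2=5)
macro 2: S0 reads c1=5 → after 1×micro: 29/4; S1 reads c2=5 → after 1×micro: 4; S2 reads c2=5 → after 2×micro: 4 ⇒ (c0=29/4, c1=4, c2=4)
macro 3: S0 reads c1=4 → after 1×micro: 119/8; S1 reads c2=4 → after 1×micro: -1; S2 reads c2=4 → after 2×micro: 5 ⇒ (c0=119/8, c1=-1, c2=5)
macro 4: S0 reads c1=-1 → after 1×micro: 341/16; S1 reads c2=5 → after 1×micro: 4; S2 reads c2=5 → after 2×micro: 4 ⇒ (c0=341/16, c1=4, c2=4)

S0 state at macro-step 2 = 29/4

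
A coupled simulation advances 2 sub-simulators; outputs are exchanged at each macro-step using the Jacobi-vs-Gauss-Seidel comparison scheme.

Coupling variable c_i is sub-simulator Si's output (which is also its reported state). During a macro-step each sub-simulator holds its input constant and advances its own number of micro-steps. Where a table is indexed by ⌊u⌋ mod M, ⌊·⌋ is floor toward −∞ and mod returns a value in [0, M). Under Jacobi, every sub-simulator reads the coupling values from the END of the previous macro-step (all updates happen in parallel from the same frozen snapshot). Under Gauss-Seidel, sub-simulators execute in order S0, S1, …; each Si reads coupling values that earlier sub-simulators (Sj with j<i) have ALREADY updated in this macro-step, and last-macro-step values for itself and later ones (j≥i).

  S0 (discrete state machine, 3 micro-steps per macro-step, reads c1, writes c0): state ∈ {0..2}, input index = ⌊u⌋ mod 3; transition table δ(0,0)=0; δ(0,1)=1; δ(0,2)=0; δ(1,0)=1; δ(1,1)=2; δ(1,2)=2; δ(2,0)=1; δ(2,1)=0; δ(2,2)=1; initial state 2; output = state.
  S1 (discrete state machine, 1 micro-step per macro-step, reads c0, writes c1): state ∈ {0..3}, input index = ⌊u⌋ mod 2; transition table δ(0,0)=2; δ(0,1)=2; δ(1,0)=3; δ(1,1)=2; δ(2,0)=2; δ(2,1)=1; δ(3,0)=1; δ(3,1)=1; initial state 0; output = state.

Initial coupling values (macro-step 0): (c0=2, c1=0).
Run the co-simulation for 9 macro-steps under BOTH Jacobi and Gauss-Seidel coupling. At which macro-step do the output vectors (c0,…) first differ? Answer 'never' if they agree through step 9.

[Jacobi] macro 1: S0 reads c1=0 → after 3×micro: 1; S1 reads c0=2 → after 1×micro: 2 ⇒ (c0=1, c1=2)
[Jacobi] macro 2: S0 reads c1=2 → after 3×micro: 2; S1 reads c0=1 → after 1×micro: 1 ⇒ (c0=2, c1=1)
[Jacobi] macro 3: S0 reads c1=1 → after 3×micro: 2; S1 reads c0=2 → after 1×micro: 3 ⇒ (c0=2, c1=3)
[Jacobi] macro 4: S0 reads c1=3 → after 3×micro: 1; S1 reads c0=2 → after 1×micro: 1 ⇒ (c0=1, c1=1)
[Jacobi] macro 5: S0 reads c1=1 → after 3×micro: 1; S1 reads c0=1 → after 1×micro: 2 ⇒ (c0=1, c1=2)
[Jacobi] macro 6: S0 reads c1=2 → after 3×micro: 2; S1 reads c0=1 → after 1×micro: 1 ⇒ (c0=2, c1=1)
[Jacobi] macro 7: S0 reads c1=1 → after 3×micro: 2; S1 reads c0=2 → after 1×micro: 3 ⇒ (c0=2, c1=3)
[Jacobi] macro 8: S0 reads c1=3 → after 3×micro: 1; S1 reads c0=2 → after 1×micro: 1 ⇒ (c0=1, c1=1)
[Jacobi] macro 9: S0 reads c1=1 → after 3×micro: 1; S1 reads c0=1 → after 1×micro: 2 ⇒ (c0=1, c1=2)
[Gauss-Seidel] macro 1: S0 reads c1=0 → after 3×micro: 1; S1 reads c0=1 → after 1×micro: 2 ⇒ (c0=1, c1=2)
[Gauss-Seidel] macro 2: S0 reads c1=2 → after 3×micro: 2; S1 reads c0=2 → after 1×micro: 2 ⇒ (c0=2, c1=2)
[Gauss-Seidel] macro 3: S0 reads c1=2 → after 3×micro: 1; S1 reads c0=1 → after 1×micro: 1 ⇒ (c0=1, c1=1)
[Gauss-Seidel] macro 4: S0 reads c1=1 → after 3×micro: 1; S1 reads c0=1 → after 1×micro: 2 ⇒ (c0=1, c1=2)
[Gauss-Seidel] macro 5: S0 reads c1=2 → after 3×micro: 2; S1 reads c0=2 → after 1×micro: 2 ⇒ (c0=2, c1=2)
[Gauss-Seidel] macro 6: S0 reads c1=2 → after 3×micro: 1; S1 reads c0=1 → after 1×micro: 1 ⇒ (c0=1, c1=1)
[Gauss-Seidel] macro 7: S0 reads c1=1 → after 3×micro: 1; S1 reads c0=1 → after 1×micro: 2 ⇒ (c0=1, c1=2)
[Gauss-Seidel] macro 8: S0 reads c1=2 → after 3×micro: 2; S1 reads c0=2 → after 1×micro: 2 ⇒ (c0=2, c1=2)
[Gauss-Seidel] macro 9: S0 reads c1=2 → after 3×micro: 1; S1 reads c0=1 → after 1×micro: 1 ⇒ (c0=1, c1=1)

first divergence at macro-step: 2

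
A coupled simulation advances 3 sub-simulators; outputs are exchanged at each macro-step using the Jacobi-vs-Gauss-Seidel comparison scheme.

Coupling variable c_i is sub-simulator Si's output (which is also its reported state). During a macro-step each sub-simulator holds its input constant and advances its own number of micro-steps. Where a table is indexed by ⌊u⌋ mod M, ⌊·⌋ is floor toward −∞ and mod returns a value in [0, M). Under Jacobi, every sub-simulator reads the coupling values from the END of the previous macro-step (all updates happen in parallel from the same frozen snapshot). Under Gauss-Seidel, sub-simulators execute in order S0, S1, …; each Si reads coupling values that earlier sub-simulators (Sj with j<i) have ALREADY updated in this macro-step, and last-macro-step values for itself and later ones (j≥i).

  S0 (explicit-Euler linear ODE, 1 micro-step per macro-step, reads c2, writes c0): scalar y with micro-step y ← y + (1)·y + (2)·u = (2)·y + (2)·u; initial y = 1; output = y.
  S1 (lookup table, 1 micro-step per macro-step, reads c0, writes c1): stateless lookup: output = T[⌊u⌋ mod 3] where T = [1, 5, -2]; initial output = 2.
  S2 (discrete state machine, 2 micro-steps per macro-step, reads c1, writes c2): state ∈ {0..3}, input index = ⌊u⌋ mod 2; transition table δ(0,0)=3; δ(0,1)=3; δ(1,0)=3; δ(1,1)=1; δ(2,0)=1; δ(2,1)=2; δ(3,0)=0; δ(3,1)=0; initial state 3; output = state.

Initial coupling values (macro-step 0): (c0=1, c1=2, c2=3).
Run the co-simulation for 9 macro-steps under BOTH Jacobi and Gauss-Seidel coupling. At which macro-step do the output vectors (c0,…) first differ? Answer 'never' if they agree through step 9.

first divergence at macro-step: 1

[Jacobi] macro 1: S0 reads c2=3 → after 1×micro: 8; S1 reads c0=1 → after 1×micro: 5; S2 reads c1=2 → after 2×micro: 3 ⇒ (c0=8, c1=5, c2=3)
[Jacobi] macro 2: S0 reads c2=3 → after 1×micro: 22; S1 reads c0=8 → after 1×micro: -2; S2 reads c1=5 → after 2×micro: 3 ⇒ (c0=22, c1=-2, c2=3)
[Jacobi] macro 3: S0 reads c2=3 → after 1×micro: 50; S1 reads c0=22 → after 1×micro: 5; S2 reads c1=-2 → after 2×micro: 3 ⇒ (c0=50, c1=5, c2=3)
[Jacobi] macro 4: S0 reads c2=3 → after 1×micro: 106; S1 reads c0=50 → after 1×micro: -2; S2 reads c1=5 → after 2×micro: 3 ⇒ (c0=106, c1=-2, c2=3)
[Jacobi] macro 5: S0 reads c2=3 → after 1×micro: 218; S1 reads c0=106 → after 1×micro: 5; S2 reads c1=-2 → after 2×micro: 3 ⇒ (c0=218, c1=5, c2=3)
[Jacobi] macro 6: S0 reads c2=3 → after 1×micro: 442; S1 reads c0=218 → after 1×micro: -2; S2 reads c1=5 → after 2×micro: 3 ⇒ (c0=442, c1=-2, c2=3)
[Jacobi] macro 7: S0 reads c2=3 → after 1×micro: 890; S1 reads c0=442 → after 1×micro: 5; S2 reads c1=-2 → after 2×micro: 3 ⇒ (c0=890, c1=5, c2=3)
[Jacobi] macro 8: S0 reads c2=3 → after 1×micro: 1786; S1 reads c0=890 → after 1×micro: -2; S2 reads c1=5 → after 2×micro: 3 ⇒ (c0=1786, c1=-2, c2=3)
[Jacobi] macro 9: S0 reads c2=3 → after 1×micro: 3578; S1 reads c0=1786 → after 1×micro: 5; S2 reads c1=-2 → after 2×micro: 3 ⇒ (c0=3578, c1=5, c2=3)
[Gauss-Seidel] macro 1: S0 reads c2=3 → after 1×micro: 8; S1 reads c0=8 → after 1×micro: -2; S2 reads c1=-2 → after 2×micro: 3 ⇒ (c0=8, c1=-2, c2=3)
[Gauss-Seidel] macro 2: S0 reads c2=3 → after 1×micro: 22; S1 reads c0=22 → after 1×micro: 5; S2 reads c1=5 → after 2×micro: 3 ⇒ (c0=22, c1=5, c2=3)
[Gauss-Seidel] macro 3: S0 reads c2=3 → after 1×micro: 50; S1 reads c0=50 → after 1×micro: -2; S2 reads c1=-2 → after 2×micro: 3 ⇒ (c0=50, c1=-2, c2=3)
[Gauss-Seidel] macro 4: S0 reads c2=3 → after 1×micro: 106; S1 reads c0=106 → after 1×micro: 5; S2 reads c1=5 → after 2×micro: 3 ⇒ (c0=106, c1=5, c2=3)
[Gauss-Seidel] macro 5: S0 reads c2=3 → after 1×micro: 218; S1 reads c0=218 → after 1×micro: -2; S2 reads c1=-2 → after 2×micro: 3 ⇒ (c0=218, c1=-2, c2=3)
[Gauss-Seidel] macro 6: S0 reads c2=3 → after 1×micro: 442; S1 reads c0=442 → after 1×micro: 5; S2 reads c1=5 → after 2×micro: 3 ⇒ (c0=442, c1=5, c2=3)
[Gauss-Seidel] macro 7: S0 reads c2=3 → after 1×micro: 890; S1 reads c0=890 → after 1×micro: -2; S2 reads c1=-2 → after 2×micro: 3 ⇒ (c0=890, c1=-2, c2=3)
[Gauss-Seidel] macro 8: S0 reads c2=3 → after 1×micro: 1786; S1 reads c0=1786 → after 1×micro: 5; S2 reads c1=5 → after 2×micro: 3 ⇒ (c0=1786, c1=5, c2=3)
[Gauss-Seidel] macro 9: S0 reads c2=3 → after 1×micro: 3578; S1 reads c0=3578 → after 1×micro: -2; S2 reads c1=-2 → after 2×micro: 3 ⇒ (c0=3578, c1=-2, c2=3)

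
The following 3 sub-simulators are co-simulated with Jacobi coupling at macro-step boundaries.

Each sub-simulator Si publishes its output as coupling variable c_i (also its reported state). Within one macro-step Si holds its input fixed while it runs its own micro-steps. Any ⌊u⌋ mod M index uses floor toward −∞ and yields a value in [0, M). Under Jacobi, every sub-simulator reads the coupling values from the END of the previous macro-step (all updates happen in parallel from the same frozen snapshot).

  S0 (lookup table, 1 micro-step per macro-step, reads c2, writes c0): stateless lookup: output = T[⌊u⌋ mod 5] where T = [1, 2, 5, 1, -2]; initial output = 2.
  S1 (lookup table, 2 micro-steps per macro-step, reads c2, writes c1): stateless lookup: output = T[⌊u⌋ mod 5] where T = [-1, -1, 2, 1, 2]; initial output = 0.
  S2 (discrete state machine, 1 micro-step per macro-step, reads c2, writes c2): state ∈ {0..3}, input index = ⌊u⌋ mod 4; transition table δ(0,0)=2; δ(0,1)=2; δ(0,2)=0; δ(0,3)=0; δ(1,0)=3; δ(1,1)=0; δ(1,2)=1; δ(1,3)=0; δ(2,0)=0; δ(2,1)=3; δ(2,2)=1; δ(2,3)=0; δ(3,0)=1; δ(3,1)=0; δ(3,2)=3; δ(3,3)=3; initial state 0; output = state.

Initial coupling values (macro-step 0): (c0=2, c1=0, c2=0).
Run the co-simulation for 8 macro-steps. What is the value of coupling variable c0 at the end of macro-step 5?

macro 1: S0 reads c2=0 → after 1×micro: 1; S1 reads c2=0 → after 2×micro: -1; S2 reads c2=0 → after 1×micro: 2 ⇒ (c0=1, c1=-1, c2=2)
macro 2: S0 reads c2=2 → after 1×micro: 5; S1 reads c2=2 → after 2×micro: 2; S2 reads c2=2 → after 1×micro: 1 ⇒ (c0=5, c1=2, c2=1)
macro 3: S0 reads c2=1 → after 1×micro: 2; S1 reads c2=1 → after 2×micro: -1; S2 reads c2=1 → after 1×micro: 0 ⇒ (c0=2, c1=-1, c2=0)
macro 4: S0 reads c2=0 → after 1×micro: 1; S1 reads c2=0 → after 2×micro: -1; S2 reads c2=0 → after 1×micro: 2 ⇒ (c0=1, c1=-1, c2=2)
macro 5: S0 reads c2=2 → after 1×micro: 5; S1 reads c2=2 → after 2×micro: 2; S2 reads c2=2 → after 1×micro: 1 ⇒ (c0=5, c1=2, c2=1)
macro 6: S0 reads c2=1 → after 1×micro: 2; S1 reads c2=1 → after 2×micro: -1; S2 reads c2=1 → after 1×micro: 0 ⇒ (c0=2, c1=-1, c2=0)
macro 7: S0 reads c2=0 → after 1×micro: 1; S1 reads c2=0 → after 2×micro: -1; S2 reads c2=0 → after 1×micro: 2 ⇒ (c0=1, c1=-1, c2=2)
macro 8: S0 reads c2=2 → after 1×micro: 5; S1 reads c2=2 → after 2×micro: 2; S2 reads c2=2 → after 1×micro: 1 ⇒ (c0=5, c1=2, c2=1)

c0 at macro-step 5 = 5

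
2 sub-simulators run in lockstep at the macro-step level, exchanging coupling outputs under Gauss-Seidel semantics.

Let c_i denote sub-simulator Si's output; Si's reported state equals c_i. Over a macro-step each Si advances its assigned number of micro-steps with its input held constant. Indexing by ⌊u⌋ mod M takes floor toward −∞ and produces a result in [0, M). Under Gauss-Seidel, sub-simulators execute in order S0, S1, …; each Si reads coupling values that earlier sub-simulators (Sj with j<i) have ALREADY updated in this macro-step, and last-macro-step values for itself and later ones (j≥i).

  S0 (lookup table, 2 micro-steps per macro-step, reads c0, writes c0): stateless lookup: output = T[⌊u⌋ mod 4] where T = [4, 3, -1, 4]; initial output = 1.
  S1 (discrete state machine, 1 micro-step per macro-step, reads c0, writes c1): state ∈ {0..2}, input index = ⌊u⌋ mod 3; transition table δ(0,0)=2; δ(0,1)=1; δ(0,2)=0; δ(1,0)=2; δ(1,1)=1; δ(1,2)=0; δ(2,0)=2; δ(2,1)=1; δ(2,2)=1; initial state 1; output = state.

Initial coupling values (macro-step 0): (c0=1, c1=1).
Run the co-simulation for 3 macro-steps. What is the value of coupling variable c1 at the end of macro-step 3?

c1 at macro-step 3 = 1

macro 1: S0 reads c0=1 → after 2×micro: 3; S1 reads c0=3 → after 1×micro: 2 ⇒ (c0=3, c1=2)
macro 2: S0 reads c0=3 → after 2×micro: 4; S1 reads c0=4 → after 1×micro: 1 ⇒ (c0=4, c1=1)
macro 3: S0 reads c0=4 → after 2×micro: 4; S1 reads c0=4 → after 1×micro: 1 ⇒ (c0=4, c1=1)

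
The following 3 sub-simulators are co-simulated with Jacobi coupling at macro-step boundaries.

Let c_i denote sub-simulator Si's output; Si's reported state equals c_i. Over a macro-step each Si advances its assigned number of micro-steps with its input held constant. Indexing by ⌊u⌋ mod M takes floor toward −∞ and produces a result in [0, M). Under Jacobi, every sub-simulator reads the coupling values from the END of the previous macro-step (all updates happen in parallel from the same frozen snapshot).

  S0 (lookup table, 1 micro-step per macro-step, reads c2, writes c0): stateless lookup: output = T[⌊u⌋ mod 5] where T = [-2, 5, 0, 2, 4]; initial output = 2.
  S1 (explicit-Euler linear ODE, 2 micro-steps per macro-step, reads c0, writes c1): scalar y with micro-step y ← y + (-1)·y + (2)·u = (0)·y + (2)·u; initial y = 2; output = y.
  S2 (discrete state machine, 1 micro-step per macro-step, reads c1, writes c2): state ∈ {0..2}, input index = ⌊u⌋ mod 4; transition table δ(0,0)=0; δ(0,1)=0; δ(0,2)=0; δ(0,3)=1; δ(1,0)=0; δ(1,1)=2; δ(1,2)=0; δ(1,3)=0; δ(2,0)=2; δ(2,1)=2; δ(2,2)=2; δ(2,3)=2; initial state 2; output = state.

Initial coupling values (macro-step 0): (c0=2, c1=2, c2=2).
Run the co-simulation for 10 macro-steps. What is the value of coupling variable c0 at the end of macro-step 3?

c0 at macro-step 3 = 0

macro 1: S0 reads c2=2 → after 1×micro: 0; S1 reads c0=2 → after 2×micro: 4; S2 reads c1=2 → after 1×micro: 2 ⇒ (c0=0, c1=4, c2=2)
macro 2: S0 reads c2=2 → after 1×micro: 0; S1 reads c0=0 → after 2×micro: 0; S2 reads c1=4 → after 1×micro: 2 ⇒ (c0=0, c1=0, c2=2)
macro 3: S0 reads c2=2 → after 1×micro: 0; S1 reads c0=0 → after 2×micro: 0; S2 reads c1=0 → after 1×micro: 2 ⇒ (c0=0, c1=0, c2=2)
macro 4: S0 reads c2=2 → after 1×micro: 0; S1 reads c0=0 → after 2×micro: 0; S2 reads c1=0 → after 1×micro: 2 ⇒ (c0=0, c1=0, c2=2)
macro 5: S0 reads c2=2 → after 1×micro: 0; S1 reads c0=0 → after 2×micro: 0; S2 reads c1=0 → after 1×micro: 2 ⇒ (c0=0, c1=0, c2=2)
macro 6: S0 reads c2=2 → after 1×micro: 0; S1 reads c0=0 → after 2×micro: 0; S2 reads c1=0 → after 1×micro: 2 ⇒ (c0=0, c1=0, c2=2)
macro 7: S0 reads c2=2 → after 1×micro: 0; S1 reads c0=0 → after 2×micro: 0; S2 reads c1=0 → after 1×micro: 2 ⇒ (c0=0, c1=0, c2=2)
macro 8: S0 reads c2=2 → after 1×micro: 0; S1 reads c0=0 → after 2×micro: 0; S2 reads c1=0 → after 1×micro: 2 ⇒ (c0=0, c1=0, c2=2)
macro 9: S0 reads c2=2 → after 1×micro: 0; S1 reads c0=0 → after 2×micro: 0; S2 reads c1=0 → after 1×micro: 2 ⇒ (c0=0, c1=0, c2=2)
macro 10: S0 reads c2=2 → after 1×micro: 0; S1 reads c0=0 → after 2×micro: 0; S2 reads c1=0 → after 1×micro: 2 ⇒ (c0=0, c1=0, c2=2)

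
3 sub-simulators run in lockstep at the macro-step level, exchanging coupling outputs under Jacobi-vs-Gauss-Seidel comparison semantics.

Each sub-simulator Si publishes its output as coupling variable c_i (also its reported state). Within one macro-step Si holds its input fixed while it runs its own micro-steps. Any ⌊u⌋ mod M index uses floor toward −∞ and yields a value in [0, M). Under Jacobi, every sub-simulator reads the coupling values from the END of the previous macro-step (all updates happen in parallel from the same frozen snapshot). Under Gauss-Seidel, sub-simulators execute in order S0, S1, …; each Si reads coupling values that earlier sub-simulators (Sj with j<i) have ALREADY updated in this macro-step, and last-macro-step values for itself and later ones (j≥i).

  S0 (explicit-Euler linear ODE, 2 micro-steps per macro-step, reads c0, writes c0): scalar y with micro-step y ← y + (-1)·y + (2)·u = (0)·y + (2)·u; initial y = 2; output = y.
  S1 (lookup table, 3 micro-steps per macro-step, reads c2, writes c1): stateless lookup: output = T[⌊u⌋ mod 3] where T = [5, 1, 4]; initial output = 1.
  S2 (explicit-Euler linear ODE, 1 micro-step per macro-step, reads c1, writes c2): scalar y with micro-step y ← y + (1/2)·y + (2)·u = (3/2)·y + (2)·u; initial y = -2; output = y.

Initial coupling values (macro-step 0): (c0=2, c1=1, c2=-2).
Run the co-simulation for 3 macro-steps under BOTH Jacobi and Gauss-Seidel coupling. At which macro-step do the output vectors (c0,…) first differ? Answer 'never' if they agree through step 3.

first divergence at macro-step: 2

[Jacobi] macro 1: S0 reads c0=2 → after 2×micro: 4; S1 reads c2=-2 → after 3×micro: 1; S2 reads c1=1 → after 1×micro: -1 ⇒ (c0=4, c1=1, c2=-1)
[Jacobi] macro 2: S0 reads c0=4 → after 2×micro: 8; S1 reads c2=-1 → after 3×micro: 4; S2 reads c1=1 → after 1×micro: 1/2 ⇒ (c0=8, c1=4, c2=1/2)
[Jacobi] macro 3: S0 reads c0=8 → after 2×micro: 16; S1 reads c2=1/2 → after 3×micro: 5; S2 reads c1=4 → after 1×micro: 35/4 ⇒ (c0=16, c1=5, c2=35/4)
[Gauss-Seidel] macro 1: S0 reads c0=2 → after 2×micro: 4; S1 reads c2=-2 → after 3×micro: 1; S2 reads c1=1 → after 1×micro: -1 ⇒ (c0=4, c1=1, c2=-1)
[Gauss-Seidel] macro 2: S0 reads c0=4 → after 2×micro: 8; S1 reads c2=-1 → after 3×micro: 4; S2 reads c1=4 → after 1×micro: 13/2 ⇒ (c0=8, c1=4, c2=13/2)
[Gauss-Seidel] macro 3: S0 reads c0=8 → after 2×micro: 16; S1 reads c2=13/2 → after 3×micro: 5; S2 reads c1=5 → after 1×micro: 79/4 ⇒ (c0=16, c1=5, c2=79/4)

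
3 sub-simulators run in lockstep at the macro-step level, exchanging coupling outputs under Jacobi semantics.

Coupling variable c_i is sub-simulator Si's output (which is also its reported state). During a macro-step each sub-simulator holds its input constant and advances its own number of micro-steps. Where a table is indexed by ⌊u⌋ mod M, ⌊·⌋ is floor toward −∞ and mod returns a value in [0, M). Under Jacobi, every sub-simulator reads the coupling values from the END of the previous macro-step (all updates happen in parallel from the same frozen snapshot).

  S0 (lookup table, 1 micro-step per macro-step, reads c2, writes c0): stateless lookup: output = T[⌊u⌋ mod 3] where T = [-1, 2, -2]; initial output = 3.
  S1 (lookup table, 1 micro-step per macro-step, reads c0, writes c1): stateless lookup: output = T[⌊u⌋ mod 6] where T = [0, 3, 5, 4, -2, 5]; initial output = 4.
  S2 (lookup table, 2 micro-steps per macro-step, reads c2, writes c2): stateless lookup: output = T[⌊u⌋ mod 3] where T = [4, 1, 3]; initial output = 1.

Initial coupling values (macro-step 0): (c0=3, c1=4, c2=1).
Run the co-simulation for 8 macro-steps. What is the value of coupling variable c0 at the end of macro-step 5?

macro 1: S0 reads c2=1 → after 1×micro: 2; S1 reads c0=3 → after 1×micro: 4; S2 reads c2=1 → after 2×micro: 1 ⇒ (c0=2, c1=4, c2=1)
macro 2: S0 reads c2=1 → after 1×micro: 2; S1 reads c0=2 → after 1×micro: 5; S2 reads c2=1 → after 2×micro: 1 ⇒ (c0=2, c1=5, c2=1)
macro 3: S0 reads c2=1 → after 1×micro: 2; S1 reads c0=2 → after 1×micro: 5; S2 reads c2=1 → after 2×micro: 1 ⇒ (c0=2, c1=5, c2=1)
macro 4: S0 reads c2=1 → after 1×micro: 2; S1 reads c0=2 → after 1×micro: 5; S2 reads c2=1 → after 2×micro: 1 ⇒ (c0=2, c1=5, c2=1)
macro 5: S0 reads c2=1 → after 1×micro: 2; S1 reads c0=2 → after 1×micro: 5; S2 reads c2=1 → after 2×micro: 1 ⇒ (c0=2, c1=5, c2=1)
macro 6: S0 reads c2=1 → after 1×micro: 2; S1 reads c0=2 → after 1×micro: 5; S2 reads c2=1 → after 2×micro: 1 ⇒ (c0=2, c1=5, c2=1)
macro 7: S0 reads c2=1 → after 1×micro: 2; S1 reads c0=2 → after 1×micro: 5; S2 reads c2=1 → after 2×micro: 1 ⇒ (c0=2, c1=5, c2=1)
macro 8: S0 reads c2=1 → after 1×micro: 2; S1 reads c0=2 → after 1×micro: 5; S2 reads c2=1 → after 2×micro: 1 ⇒ (c0=2, c1=5, c2=1)

c0 at macro-step 5 = 2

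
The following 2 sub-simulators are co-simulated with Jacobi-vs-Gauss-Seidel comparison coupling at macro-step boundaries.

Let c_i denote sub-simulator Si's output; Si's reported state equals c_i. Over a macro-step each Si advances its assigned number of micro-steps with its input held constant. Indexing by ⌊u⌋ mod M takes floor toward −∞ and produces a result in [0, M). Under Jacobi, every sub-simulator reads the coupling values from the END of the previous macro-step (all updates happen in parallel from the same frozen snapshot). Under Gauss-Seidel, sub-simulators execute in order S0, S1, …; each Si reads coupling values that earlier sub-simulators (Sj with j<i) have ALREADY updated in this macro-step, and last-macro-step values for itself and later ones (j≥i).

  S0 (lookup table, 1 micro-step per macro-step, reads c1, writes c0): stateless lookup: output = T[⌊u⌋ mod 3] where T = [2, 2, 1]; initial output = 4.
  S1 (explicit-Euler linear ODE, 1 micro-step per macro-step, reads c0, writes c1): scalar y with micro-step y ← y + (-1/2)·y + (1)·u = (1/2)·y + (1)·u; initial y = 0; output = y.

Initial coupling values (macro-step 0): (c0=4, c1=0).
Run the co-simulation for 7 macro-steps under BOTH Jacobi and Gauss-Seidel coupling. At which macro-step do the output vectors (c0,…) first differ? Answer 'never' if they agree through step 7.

[Jacobi] macro 1: S0 reads c1=0 → after 1×micro: 2; S1 reads c0=4 → after 1×micro: 4 ⇒ (c0=2, c1=4)
[Jacobi] macro 2: S0 reads c1=4 → after 1×micro: 2; S1 reads c0=2 → after 1×micro: 4 ⇒ (c0=2, c1=4)
[Jacobi] macro 3: S0 reads c1=4 → after 1×micro: 2; S1 reads c0=2 → after 1×micro: 4 ⇒ (c0=2, c1=4)
[Jacobi] macro 4: S0 reads c1=4 → after 1×micro: 2; S1 reads c0=2 → after 1×micro: 4 ⇒ (c0=2, c1=4)
[Jacobi] macro 5: S0 reads c1=4 → after 1×micro: 2; S1 reads c0=2 → after 1×micro: 4 ⇒ (c0=2, c1=4)
[Jacobi] macro 6: S0 reads c1=4 → after 1×micro: 2; S1 reads c0=2 → after 1×micro: 4 ⇒ (c0=2, c1=4)
[Jacobi] macro 7: S0 reads c1=4 → after 1×micro: 2; S1 reads c0=2 → after 1×micro: 4 ⇒ (c0=2, c1=4)
[Gauss-Seidel] macro 1: S0 reads c1=0 → after 1×micro: 2; S1 reads c0=2 → after 1×micro: 2 ⇒ (c0=2, c1=2)
[Gauss-Seidel] macro 2: S0 reads c1=2 → after 1×micro: 1; S1 reads c0=1 → after 1×micro: 2 ⇒ (c0=1, c1=2)
[Gauss-Seidel] macro 3: S0 reads c1=2 → after 1×micro: 1; S1 reads c0=1 → after 1×micro: 2 ⇒ (c0=1, c1=2)
[Gauss-Seidel] macro 4: S0 reads c1=2 → after 1×micro: 1; S1 reads c0=1 → after 1×micro: 2 ⇒ (c0=1, c1=2)
[Gauss-Seidel] macro 5: S0 reads c1=2 → after 1×micro: 1; S1 reads c0=1 → after 1×micro: 2 ⇒ (c0=1, c1=2)
[Gauss-Seidel] macro 6: S0 reads c1=2 → after 1×micro: 1; S1 reads c0=1 → after 1×micro: 2 ⇒ (c0=1, c1=2)
[Gauss-Seidel] macro 7: S0 reads c1=2 → after 1×micro: 1; S1 reads c0=1 → after 1×micro: 2 ⇒ (c0=1, c1=2)

first divergence at macro-step: 1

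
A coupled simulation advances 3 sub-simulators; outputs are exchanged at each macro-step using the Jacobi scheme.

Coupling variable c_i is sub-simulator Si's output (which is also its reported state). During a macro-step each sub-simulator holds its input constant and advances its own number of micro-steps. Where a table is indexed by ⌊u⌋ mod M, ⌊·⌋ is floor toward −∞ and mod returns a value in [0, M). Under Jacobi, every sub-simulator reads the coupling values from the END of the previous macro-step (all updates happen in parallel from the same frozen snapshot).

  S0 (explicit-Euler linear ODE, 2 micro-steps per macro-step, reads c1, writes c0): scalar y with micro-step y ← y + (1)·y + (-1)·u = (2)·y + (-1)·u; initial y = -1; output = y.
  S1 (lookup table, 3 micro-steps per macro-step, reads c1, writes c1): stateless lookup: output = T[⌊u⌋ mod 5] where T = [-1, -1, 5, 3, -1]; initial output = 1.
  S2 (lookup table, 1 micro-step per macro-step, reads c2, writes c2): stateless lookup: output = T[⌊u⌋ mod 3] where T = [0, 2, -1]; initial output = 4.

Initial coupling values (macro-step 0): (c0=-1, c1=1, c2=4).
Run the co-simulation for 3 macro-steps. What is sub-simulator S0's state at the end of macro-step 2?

macro 1: S0 reads c1=1 → after 2×micro: -7; S1 reads c1=1 → after 3×micro: -1; S2 reads c2=4 → after 1×micro: 2 ⇒ (c0=-7, c1=-1, c2=2)
macro 2: S0 reads c1=-1 → after 2×micro: -25; S1 reads c1=-1 → after 3×micro: -1; S2 reads c2=2 → after 1×micro: -1 ⇒ (c0=-25, c1=-1, c2=-1)
macro 3: S0 reads c1=-1 → after 2×micro: -97; S1 reads c1=-1 → after 3×micro: -1; S2 reads c2=-1 → after 1×micro: -1 ⇒ (c0=-97, c1=-1, c2=-1)

S0 state at macro-step 2 = -25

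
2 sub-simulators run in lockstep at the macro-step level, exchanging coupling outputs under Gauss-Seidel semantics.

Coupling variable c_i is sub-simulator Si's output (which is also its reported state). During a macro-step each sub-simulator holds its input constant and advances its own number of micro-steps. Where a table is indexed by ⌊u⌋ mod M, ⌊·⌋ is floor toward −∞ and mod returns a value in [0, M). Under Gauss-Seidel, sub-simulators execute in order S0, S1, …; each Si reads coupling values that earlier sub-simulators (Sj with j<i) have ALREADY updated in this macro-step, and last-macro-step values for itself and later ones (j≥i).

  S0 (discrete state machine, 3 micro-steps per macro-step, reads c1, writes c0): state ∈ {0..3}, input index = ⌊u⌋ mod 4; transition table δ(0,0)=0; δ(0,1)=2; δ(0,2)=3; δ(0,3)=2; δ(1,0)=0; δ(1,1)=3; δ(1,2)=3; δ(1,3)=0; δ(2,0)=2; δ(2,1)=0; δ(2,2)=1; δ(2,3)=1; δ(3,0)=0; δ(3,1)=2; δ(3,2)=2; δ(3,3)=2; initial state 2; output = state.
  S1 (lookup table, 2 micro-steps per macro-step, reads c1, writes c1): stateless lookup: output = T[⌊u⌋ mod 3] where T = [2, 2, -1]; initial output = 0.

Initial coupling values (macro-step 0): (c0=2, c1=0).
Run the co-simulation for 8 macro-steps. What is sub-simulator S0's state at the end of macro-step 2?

S0 state at macro-step 2 = 2

macro 1: S0 reads c1=0 → after 3×micro: 2; S1 reads c1=0 → after 2×micro: 2 ⇒ (c0=2, c1=2)
macro 2: S0 reads c1=2 → after 3×micro: 2; S1 reads c1=2 → after 2×micro: -1 ⇒ (c0=2, c1=-1)
macro 3: S0 reads c1=-1 → after 3×micro: 2; S1 reads c1=-1 → after 2×micro: -1 ⇒ (c0=2, c1=-1)
macro 4: S0 reads c1=-1 → after 3×micro: 2; S1 reads c1=-1 → after 2×micro: -1 ⇒ (c0=2, c1=-1)
macro 5: S0 reads c1=-1 → after 3×micro: 2; S1 reads c1=-1 → after 2×micro: -1 ⇒ (c0=2, c1=-1)
macro 6: S0 reads c1=-1 → after 3×micro: 2; S1 reads c1=-1 → after 2×micro: -1 ⇒ (c0=2, c1=-1)
macro 7: S0 reads c1=-1 → after 3×micro: 2; S1 reads c1=-1 → after 2×micro: -1 ⇒ (c0=2, c1=-1)
macro 8: S0 reads c1=-1 → after 3×micro: 2; S1 reads c1=-1 → after 2×micro: -1 ⇒ (c0=2, c1=-1)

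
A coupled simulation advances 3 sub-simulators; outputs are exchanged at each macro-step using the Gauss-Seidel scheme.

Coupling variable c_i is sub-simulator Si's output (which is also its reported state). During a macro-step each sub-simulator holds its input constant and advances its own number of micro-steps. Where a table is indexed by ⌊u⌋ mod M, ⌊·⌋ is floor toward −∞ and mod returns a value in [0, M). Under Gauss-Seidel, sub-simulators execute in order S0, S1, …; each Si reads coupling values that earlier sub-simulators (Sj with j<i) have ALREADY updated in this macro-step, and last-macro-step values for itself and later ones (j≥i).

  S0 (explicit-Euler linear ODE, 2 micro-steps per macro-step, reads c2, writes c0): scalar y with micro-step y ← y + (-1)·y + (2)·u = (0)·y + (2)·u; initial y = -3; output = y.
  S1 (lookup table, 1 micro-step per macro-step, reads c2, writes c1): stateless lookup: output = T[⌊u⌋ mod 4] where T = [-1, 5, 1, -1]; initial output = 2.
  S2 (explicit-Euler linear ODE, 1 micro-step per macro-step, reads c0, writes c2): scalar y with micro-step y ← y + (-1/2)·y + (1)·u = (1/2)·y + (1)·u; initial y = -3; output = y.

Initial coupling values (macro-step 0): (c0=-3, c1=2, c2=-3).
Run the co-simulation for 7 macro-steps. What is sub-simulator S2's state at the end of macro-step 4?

S2 state at macro-step 4 = -1875/16

macro 1: S0 reads c2=-3 → after 2×micro: -6; S1 reads c2=-3 → after 1×micro: 5; S2 reads c0=-6 → after 1×micro: -15/2 ⇒ (c0=-6, c1=5, c2=-15/2)
macro 2: S0 reads c2=-15/2 → after 2×micro: -15; S1 reads c2=-15/2 → after 1×micro: -1; S2 reads c0=-15 → after 1×micro: -75/4 ⇒ (c0=-15, c1=-1, c2=-75/4)
macro 3: S0 reads c2=-75/4 → after 2×micro: -75/2; S1 reads c2=-75/4 → after 1×micro: 5; S2 reads c0=-75/2 → after 1×micro: -375/8 ⇒ (c0=-75/2, c1=5, c2=-375/8)
macro 4: S0 reads c2=-375/8 → after 2×micro: -375/4; S1 reads c2=-375/8 → after 1×micro: 5; S2 reads c0=-375/4 → after 1×micro: -1875/16 ⇒ (c0=-375/4, c1=5, c2=-1875/16)
macro 5: S0 reads c2=-1875/16 → after 2×micro: -1875/8; S1 reads c2=-1875/16 → after 1×micro: 1; S2 reads c0=-1875/8 → after 1×micro: -9375/32 ⇒ (c0=-1875/8, c1=1, c2=-9375/32)
macro 6: S0 reads c2=-9375/32 → after 2×micro: -9375/16; S1 reads c2=-9375/32 → after 1×micro: -1; S2 reads c0=-9375/16 → after 1×micro: -46875/64 ⇒ (c0=-9375/16, c1=-1, c2=-46875/64)
macro 7: S0 reads c2=-46875/64 → after 2×micro: -46875/32; S1 reads c2=-46875/64 → after 1×micro: -1; S2 reads c0=-46875/32 → after 1×micro: -234375/128 ⇒ (c0=-46875/32, c1=-1, c2=-234375/128)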